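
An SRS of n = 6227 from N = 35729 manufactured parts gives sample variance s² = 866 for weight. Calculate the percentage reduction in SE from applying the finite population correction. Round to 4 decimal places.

9.1311

f = n/N = 6227/35729 = 0.17428419.
SE_no-fpc = √(s²/n) = 0.3729233; SE_fpc = √((1−f)s²/n) = 0.33887132.
Ratio = √(1−f) = 0.90868906. Reduction = 100·(1 − 0.90868906) = 9.1311%.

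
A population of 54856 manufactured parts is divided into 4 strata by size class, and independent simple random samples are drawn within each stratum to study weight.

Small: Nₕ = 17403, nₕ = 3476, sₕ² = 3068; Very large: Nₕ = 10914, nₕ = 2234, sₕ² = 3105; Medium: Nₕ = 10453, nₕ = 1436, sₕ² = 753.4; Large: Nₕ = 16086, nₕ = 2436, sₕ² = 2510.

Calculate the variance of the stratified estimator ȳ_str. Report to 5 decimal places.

0.20646

Var(ȳ_str) = Σₕ Wₕ²(1 − fₕ)sₕ²/nₕ with Wₕ = Nₕ/N, N = 54856.
Small: Wₕ = 0.31724880; term = 0.31724880²·(1 − 0.19973568)·3068/3476 = 0.071090081.
Very large: Wₕ = 0.19895727; term = 0.19895727²·(1 − 0.20469122)·3105/2234 = 0.04375562.
Medium: Wₕ = 0.19055345; term = 0.19055345²·(1 − 0.13737683)·753.4/1436 = 0.016433343.
Large: Wₕ = 0.29324048; term = 0.29324048²·(1 − 0.15143603)·2510/2436 = 0.075184598.
Sum = 0.20646364.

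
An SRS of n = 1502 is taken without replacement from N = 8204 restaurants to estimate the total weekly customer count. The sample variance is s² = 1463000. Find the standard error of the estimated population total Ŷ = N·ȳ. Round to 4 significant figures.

231400

Var(Ŷ) = N²·Var(ȳ) = N²·(1 − n/N)·s²/n.
f = 1502/8204 = 0.18308142; Var(ȳ) = 0.81691858·1463000/1502 = 795.70698.
Var(Ŷ) = 8204² · 795.70698 = 5.3555548 × 10^10.
SE(Ŷ) = √(5.3555548 × 10^10) = 231400.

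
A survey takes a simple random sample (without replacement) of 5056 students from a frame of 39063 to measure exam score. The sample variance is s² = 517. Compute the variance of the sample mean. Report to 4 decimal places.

0.0890

Under SRS without replacement, Var(ȳ) = (1 − f)·s²/n with f = n/N = 5056/39063 = 0.12943194.
Var(ȳ) = (1 − 0.12943194)·517/5056 = 0.87056806·0.10225475 = 0.089019716.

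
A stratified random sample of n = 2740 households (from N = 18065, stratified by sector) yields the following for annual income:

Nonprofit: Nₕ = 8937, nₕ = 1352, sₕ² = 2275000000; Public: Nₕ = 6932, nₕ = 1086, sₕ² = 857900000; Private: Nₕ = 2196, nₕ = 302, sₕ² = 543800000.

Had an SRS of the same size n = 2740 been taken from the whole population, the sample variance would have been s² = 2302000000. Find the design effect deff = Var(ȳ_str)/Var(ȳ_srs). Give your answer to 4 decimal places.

0.6602

Var(ȳ_str) = Σ Wₕ²(1−fₕ)sₕ²/nₕ with Wₕ = Nₕ/18065:
  Nonprofit: (8937/18065)²·(1−1352/8937)·2275000000/1352 = 349523.29
  Public: (6932/18065)²·(1−1086/6932)·857900000/1086 = 98095.317
  Private: (2196/18065)²·(1−302/2196)·543800000/302 = 22949.257
  → Var(ȳ_str) = 470567.86.
Var(ȳ_srs) = (1 − 2740/18065)·2302000000/2740 = 712717.26.
deff = 470567.86 / 712717.26 = 0.6602.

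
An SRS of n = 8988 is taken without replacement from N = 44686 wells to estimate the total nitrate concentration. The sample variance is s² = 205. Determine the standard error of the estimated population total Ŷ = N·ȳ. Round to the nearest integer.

6032

Var(Ŷ) = N²·Var(ȳ) = N²·(1 − n/N)·s²/n.
f = 8988/44686 = 0.20113682; Var(ȳ) = 0.79886318·205/8988 = 0.018220622.
Var(Ŷ) = 44686² · 0.018220622 = 3.6383641 × 10^7.
SE(Ŷ) = √(3.6383641 × 10^7) = 6032.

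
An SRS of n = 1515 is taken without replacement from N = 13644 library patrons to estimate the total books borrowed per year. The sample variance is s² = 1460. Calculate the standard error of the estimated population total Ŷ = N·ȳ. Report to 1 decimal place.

12628.5

Var(Ŷ) = N²·Var(ȳ) = N²·(1 − n/N)·s²/n.
f = 1515/13644 = 0.11103782; Var(ȳ) = 0.88896218·1460/1515 = 0.85668963.
Var(Ŷ) = 13644² · 0.85668963 = 1.5948026 × 10^8.
SE(Ŷ) = √(1.5948026 × 10^8) = 12628.5.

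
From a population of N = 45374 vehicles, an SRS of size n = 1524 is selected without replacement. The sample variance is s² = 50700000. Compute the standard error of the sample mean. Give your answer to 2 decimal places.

179.31

Under SRS without replacement, Var(ȳ) = (1 − f)·s²/n with f = n/N = 1524/45374 = 0.03358752.
Var(ȳ) = (1 − 0.03358752)·50700000/1524 = 0.96641248·33267.717 = 32150.337.
SE(ȳ) = √(32150.337) = 179.31.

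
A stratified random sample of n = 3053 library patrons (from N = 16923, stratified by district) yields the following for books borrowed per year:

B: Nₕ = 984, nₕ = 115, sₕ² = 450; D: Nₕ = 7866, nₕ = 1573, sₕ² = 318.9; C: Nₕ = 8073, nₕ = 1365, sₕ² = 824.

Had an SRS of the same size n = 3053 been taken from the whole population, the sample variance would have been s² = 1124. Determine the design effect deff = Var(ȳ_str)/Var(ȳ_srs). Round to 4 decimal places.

0.5331

Var(ȳ_str) = Σ Wₕ²(1−fₕ)sₕ²/nₕ with Wₕ = Nₕ/16923:
  B: (984/16923)²·(1−115/984)·450/115 = 0.01168355
  D: (7866/16923)²·(1−1573/7866)·318.9/1573 = 0.035041506
  C: (8073/16923)²·(1−1365/8073)·824/1365 = 0.11414788
  → Var(ȳ_str) = 0.16087294.
Var(ȳ_srs) = (1 − 3053/16923)·1124/3053 = 0.30174398.
deff = 0.16087294 / 0.30174398 = 0.5331.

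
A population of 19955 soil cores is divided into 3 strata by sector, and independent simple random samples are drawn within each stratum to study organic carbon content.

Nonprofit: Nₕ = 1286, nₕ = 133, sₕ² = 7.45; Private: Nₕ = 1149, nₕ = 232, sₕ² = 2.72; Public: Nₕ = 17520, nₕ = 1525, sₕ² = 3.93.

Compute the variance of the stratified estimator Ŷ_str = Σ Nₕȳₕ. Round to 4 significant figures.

817600

Var(Ŷ_str) = Σₕ Nₕ²(1 − fₕ)sₕ²/nₕ.
Nonprofit: 1286²·(1 − 133/1286)·7.45/133 = 83056.745.
Private: 1149²·(1 − 232/1149)·2.72/232 = 12352.939.
Public: 17520²·(1 − 1525/17520)·3.93/1525 = 722172.68.
Sum = 817582.36.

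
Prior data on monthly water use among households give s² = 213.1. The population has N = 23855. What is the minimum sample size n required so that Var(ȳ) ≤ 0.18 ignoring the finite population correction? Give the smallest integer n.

Without fpc, n₀ = s²/D = 213.1/0.18 = 1183.8889.
Rounding up, n = 1184.

1184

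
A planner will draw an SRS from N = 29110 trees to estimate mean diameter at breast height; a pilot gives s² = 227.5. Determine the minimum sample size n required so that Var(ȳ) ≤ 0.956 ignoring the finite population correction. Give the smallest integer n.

238

Without fpc, n₀ = s²/D = 227.5/0.956 = 237.9707.
Rounding up, n = 238.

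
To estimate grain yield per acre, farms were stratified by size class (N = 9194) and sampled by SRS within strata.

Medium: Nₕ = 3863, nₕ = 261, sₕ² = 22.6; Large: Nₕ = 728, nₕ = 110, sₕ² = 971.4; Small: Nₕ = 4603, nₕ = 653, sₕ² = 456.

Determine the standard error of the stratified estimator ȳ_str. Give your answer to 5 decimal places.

0.45985

Var(ȳ_str) = Σₕ Wₕ²(1 − fₕ)sₕ²/nₕ with Wₕ = Nₕ/N, N = 9194.
Medium: Wₕ = 0.42016533; term = 0.42016533²·(1 − 0.06756407)·22.6/261 = 0.014253691.
Large: Wₕ = 0.07918208; term = 0.07918208²·(1 − 0.15109890)·971.4/110 = 0.047001993.
Small: Wₕ = 0.50065260; term = 0.50065260²·(1 − 0.14186400)·456/653 = 0.15020374.
Sum = 0.21145942.
SE = √(0.21145942) = 0.45985.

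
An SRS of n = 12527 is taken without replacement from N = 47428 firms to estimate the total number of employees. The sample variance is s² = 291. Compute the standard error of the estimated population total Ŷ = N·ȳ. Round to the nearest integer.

6201

Var(Ŷ) = N²·Var(ȳ) = N²·(1 − n/N)·s²/n.
f = 12527/47428 = 0.26412668; Var(ȳ) = 0.73587332·291/12527 = 0.017094207.
Var(Ŷ) = 47428² · 0.017094207 = 3.8451969 × 10^7.
SE(Ŷ) = √(3.8451969 × 10^7) = 6201.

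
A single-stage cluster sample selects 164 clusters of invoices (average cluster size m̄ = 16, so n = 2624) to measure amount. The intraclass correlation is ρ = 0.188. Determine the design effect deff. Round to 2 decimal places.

3.82

deff = 1 + (16 − 1)·0.188 = 1 + 2.82 = 3.82.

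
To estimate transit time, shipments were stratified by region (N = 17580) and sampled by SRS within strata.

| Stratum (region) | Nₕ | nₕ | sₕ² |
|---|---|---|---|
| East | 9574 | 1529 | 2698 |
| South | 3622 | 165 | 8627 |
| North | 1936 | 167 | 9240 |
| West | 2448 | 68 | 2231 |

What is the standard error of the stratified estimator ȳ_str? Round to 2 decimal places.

Var(ȳ_str) = Σₕ Wₕ²(1 − fₕ)sₕ²/nₕ with Wₕ = Nₕ/N, N = 17580.
East: Wₕ = 0.54459613; term = 0.54459613²·(1 − 0.15970336)·2698/1529 = 0.43976047.
South: Wₕ = 0.20602958; term = 0.20602958²·(1 − 0.04555494)·8627/165 = 2.1182925.
North: Wₕ = 0.11012514; term = 0.11012514²·(1 − 0.08626033)·9240/167 = 0.61312771.
West: Wₕ = 0.13924915; term = 0.13924915²·(1 − 0.02777778)·2231/68 = 0.61850225.
Sum = 3.7896829.
SE = √(3.7896829) = 1.95.

1.95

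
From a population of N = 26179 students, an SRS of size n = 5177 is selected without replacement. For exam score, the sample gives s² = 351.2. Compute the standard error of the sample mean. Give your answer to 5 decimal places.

0.23329

Under SRS without replacement, Var(ȳ) = (1 − f)·s²/n with f = n/N = 5177/26179 = 0.19775392.
Var(ȳ) = (1 − 0.19775392)·351.2/5177 = 0.80224608·0.067838517 = 0.054423184.
SE(ȳ) = √(0.054423184) = 0.23329.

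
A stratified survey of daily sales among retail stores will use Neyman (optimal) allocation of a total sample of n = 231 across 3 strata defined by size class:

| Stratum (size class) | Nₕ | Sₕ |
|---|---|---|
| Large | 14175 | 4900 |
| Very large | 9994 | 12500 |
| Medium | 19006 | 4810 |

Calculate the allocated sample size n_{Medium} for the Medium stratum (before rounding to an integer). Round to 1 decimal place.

Neyman allocation: nₕ = n·NₕSₕ / Σⱼ NⱼSⱼ.
Σ NⱼSⱼ = 14175·4900 + 9994·12500 + 19006·4810 = 2.8580136 × 10^8.
n_{Medium} = 231·19006·4810 / (2.8580136 × 10^8) = 73.9.

73.9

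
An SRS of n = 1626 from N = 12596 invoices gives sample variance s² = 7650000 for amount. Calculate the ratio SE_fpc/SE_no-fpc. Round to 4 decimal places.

f = n/N = 1626/12596 = 0.12908860.
SE_no-fpc = √(s²/n) = 68.591523; SE_fpc = √((1−f)s²/n) = 64.011416.
Ratio = √(1−f) = 0.93322634.

0.9332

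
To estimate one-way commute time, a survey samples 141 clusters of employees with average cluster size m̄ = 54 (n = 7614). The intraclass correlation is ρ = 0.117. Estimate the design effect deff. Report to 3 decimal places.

7.201

deff = 1 + (54 − 1)·0.117 = 1 + 6.201 = 7.201.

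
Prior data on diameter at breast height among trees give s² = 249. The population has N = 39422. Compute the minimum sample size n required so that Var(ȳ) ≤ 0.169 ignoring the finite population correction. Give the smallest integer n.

Without fpc, n₀ = s²/D = 249/0.169 = 1473.3728.
Rounding up, n = 1474.

1474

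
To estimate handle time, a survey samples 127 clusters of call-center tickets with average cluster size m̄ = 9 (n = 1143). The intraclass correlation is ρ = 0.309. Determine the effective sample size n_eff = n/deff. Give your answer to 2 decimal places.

deff = 1 + (9 − 1)·0.309 = 1 + 2.472 = 3.472.
n_eff = 1143 / 3.472 = 329.21.

329.21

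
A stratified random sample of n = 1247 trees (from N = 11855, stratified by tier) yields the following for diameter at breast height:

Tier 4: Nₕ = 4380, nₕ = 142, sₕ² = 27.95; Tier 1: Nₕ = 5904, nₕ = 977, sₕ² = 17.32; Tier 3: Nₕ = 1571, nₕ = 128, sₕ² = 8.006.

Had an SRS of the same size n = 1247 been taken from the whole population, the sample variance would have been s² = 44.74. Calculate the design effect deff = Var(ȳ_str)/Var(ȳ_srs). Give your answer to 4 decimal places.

Var(ȳ_str) = Σ Wₕ²(1−fₕ)sₕ²/nₕ with Wₕ = Nₕ/11855:
  Tier 4: (4380/11855)²·(1−142/4380)·27.95/142 = 0.02599713
  Tier 1: (5904/11855)²·(1−977/5904)·17.32/977 = 0.0036692653
  Tier 3: (1571/11855)²·(1−128/1571)·8.006/128 = 0.0010088928
  → Var(ȳ_str) = 0.030675288.
Var(ȳ_srs) = (1 − 1247/11855)·44.74/1247 = 0.032104172.
deff = 0.030675288 / 0.032104172 = 0.9555.

0.9555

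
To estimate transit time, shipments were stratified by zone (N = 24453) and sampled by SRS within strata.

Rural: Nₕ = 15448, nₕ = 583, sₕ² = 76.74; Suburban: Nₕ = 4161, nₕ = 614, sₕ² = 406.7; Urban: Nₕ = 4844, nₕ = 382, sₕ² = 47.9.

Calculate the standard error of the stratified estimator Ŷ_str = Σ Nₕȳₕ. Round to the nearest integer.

6536

Var(Ŷ_str) = Σₕ Nₕ²(1 − fₕ)sₕ²/nₕ.
Rural: 15448²·(1 − 583/15448)·76.74/583 = 3.0226678 × 10^7.
Suburban: 4161²·(1 − 614/4161)·406.7/614 = 9.7760791 × 10^6.
Urban: 4844²·(1 − 382/4844)·47.9/382 = 2.7102281 × 10^6.
Sum = 4.2712985 × 10^7.
SE = √(4.2712985 × 10^7) = 6536.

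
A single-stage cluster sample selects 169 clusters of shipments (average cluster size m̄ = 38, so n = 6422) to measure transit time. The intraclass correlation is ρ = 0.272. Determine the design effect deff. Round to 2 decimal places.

11.06

deff = 1 + (38 − 1)·0.272 = 1 + 10.064 = 11.064.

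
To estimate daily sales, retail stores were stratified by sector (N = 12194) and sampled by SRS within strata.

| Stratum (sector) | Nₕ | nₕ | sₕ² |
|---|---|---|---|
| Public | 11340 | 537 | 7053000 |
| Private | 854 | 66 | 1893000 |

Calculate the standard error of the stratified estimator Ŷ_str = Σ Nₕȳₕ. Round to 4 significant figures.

1.276 × 10^6

Var(Ŷ_str) = Σₕ Nₕ²(1 − fₕ)sₕ²/nₕ.
Public: 11340²·(1 − 537/11340)·7053000/537 = 1.6090036 × 10^12.
Private: 854²·(1 − 66/854)·1893000/66 = 1.9301487 × 10^10.
Sum = 1.6283051 × 10^12.
SE = √(1.6283051 × 10^12) = 1.276 × 10^6.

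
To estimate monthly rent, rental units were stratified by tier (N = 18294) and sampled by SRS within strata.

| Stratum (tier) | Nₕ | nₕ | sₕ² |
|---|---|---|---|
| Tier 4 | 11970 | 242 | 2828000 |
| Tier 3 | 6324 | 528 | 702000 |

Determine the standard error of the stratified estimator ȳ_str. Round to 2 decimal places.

Var(ȳ_str) = Σₕ Wₕ²(1 − fₕ)sₕ²/nₕ with Wₕ = Nₕ/N, N = 18294.
Tier 4: Wₕ = 0.65431289; term = 0.65431289²·(1 − 0.02021721)·2828000/242 = 4901.904.
Tier 3: Wₕ = 0.34568711; term = 0.34568711²·(1 − 0.08349146)·702000/528 = 145.61499.
Sum = 5047.519.
SE = √(5047.519) = 71.05.

71.05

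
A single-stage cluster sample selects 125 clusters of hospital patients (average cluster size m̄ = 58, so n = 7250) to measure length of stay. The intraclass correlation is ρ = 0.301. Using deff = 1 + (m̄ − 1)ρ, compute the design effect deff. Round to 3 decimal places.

18.157

deff = 1 + (58 − 1)·0.301 = 1 + 17.157 = 18.157.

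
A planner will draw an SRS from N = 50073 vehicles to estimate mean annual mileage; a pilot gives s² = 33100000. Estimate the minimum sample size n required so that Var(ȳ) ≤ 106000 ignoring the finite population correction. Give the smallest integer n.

313

Without fpc, n₀ = s²/D = 33100000/106000 = 312.2642.
Rounding up, n = 313.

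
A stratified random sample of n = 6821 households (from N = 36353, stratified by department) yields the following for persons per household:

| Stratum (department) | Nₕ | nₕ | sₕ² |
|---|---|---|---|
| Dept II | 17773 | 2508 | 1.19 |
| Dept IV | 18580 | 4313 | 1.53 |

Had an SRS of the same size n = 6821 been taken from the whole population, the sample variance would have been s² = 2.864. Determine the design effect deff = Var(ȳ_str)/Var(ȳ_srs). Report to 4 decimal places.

0.4942

Var(ȳ_str) = Σ Wₕ²(1−fₕ)sₕ²/nₕ with Wₕ = Nₕ/36353:
  Dept II: (17773/36353)²·(1−2508/17773)·1.19/2508 = 9.7408413 × 10^-5
  Dept IV: (18580/36353)²·(1−4313/18580)·1.53/4313 = 7.1155722 × 10^-5
  → Var(ȳ_str) = 1.6856414 × 10^-4.
Var(ȳ_srs) = (1 − 6821/36353)·2.864/6821 = 3.4109674 × 10^-4.
deff = (1.6856414 × 10^-4) / (3.4109674 × 10^-4) = 0.4942.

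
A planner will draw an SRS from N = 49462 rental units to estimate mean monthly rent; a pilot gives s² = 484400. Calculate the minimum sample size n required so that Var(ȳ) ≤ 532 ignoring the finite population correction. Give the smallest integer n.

Without fpc, n₀ = s²/D = 484400/532 = 910.5263.
Rounding up, n = 911.

911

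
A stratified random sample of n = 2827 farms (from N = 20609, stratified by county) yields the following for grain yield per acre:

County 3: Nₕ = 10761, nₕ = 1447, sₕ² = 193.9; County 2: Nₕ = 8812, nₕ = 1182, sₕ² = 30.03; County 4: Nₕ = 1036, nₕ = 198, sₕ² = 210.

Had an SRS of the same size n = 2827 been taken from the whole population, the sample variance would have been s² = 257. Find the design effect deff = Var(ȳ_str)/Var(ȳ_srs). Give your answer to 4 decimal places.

Var(ȳ_str) = Σ Wₕ²(1−fₕ)sₕ²/nₕ with Wₕ = Nₕ/20609:
  County 3: (10761/20609)²·(1−1447/10761)·193.9/1447 = 0.031621634
  County 2: (8812/20609)²·(1−1182/8812)·30.03/1182 = 0.0040218238
  County 4: (1036/20609)²·(1−198/1036)·210/198 = 0.0021679239
  → Var(ȳ_str) = 0.037811382.
Var(ȳ_srs) = (1 − 2827/20609)·257/2827 = 0.078438811.
deff = 0.037811382 / 0.078438811 = 0.4820.

0.4820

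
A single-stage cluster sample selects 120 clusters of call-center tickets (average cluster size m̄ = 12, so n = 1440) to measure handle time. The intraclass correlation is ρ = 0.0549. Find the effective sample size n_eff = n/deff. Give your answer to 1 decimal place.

897.8

deff = 1 + (12 − 1)·0.0549 = 1 + 0.6039 = 1.6039.
n_eff = 1440 / 1.6039 = 897.8.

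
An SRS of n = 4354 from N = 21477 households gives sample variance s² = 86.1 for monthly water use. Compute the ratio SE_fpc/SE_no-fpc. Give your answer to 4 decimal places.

f = n/N = 4354/21477 = 0.20272850.
SE_no-fpc = √(s²/n) = 0.14062333; SE_fpc = √((1−f)s²/n) = 0.12556265.
Ratio = √(1−f) = 0.89290061.

0.8929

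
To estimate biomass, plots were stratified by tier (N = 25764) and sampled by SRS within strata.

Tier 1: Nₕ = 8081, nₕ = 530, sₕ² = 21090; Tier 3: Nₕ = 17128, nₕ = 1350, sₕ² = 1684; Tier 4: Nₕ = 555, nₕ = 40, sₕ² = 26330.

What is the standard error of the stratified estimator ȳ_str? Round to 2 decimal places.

Var(ȳ_str) = Σₕ Wₕ²(1 − fₕ)sₕ²/nₕ with Wₕ = Nₕ/N, N = 25764.
Tier 1: Wₕ = 0.31365471; term = 0.31365471²·(1 − 0.06558594)·21090/530 = 3.658.
Tier 3: Wₕ = 0.66480360; term = 0.66480360²·(1 − 0.07881831)·1684/1350 = 0.50785571.
Tier 4: Wₕ = 0.02154169; term = 0.02154169²·(1 − 0.07207207)·26330/40 = 0.28344219.
Sum = 4.4492979.
SE = √(4.4492979) = 2.11.

2.11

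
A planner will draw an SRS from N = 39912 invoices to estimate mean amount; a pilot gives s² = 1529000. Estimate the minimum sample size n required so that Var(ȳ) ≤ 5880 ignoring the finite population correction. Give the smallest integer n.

261

Without fpc, n₀ = s²/D = 1529000/5880 = 260.0340.
Rounding up, n = 261.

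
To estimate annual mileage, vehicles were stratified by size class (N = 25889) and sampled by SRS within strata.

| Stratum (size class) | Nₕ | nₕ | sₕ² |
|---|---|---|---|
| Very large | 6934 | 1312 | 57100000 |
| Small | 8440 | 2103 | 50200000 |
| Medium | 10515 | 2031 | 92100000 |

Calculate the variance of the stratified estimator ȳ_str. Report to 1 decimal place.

10471.9

Var(ȳ_str) = Σₕ Wₕ²(1 − fₕ)sₕ²/nₕ with Wₕ = Nₕ/N, N = 25889.
Very large: Wₕ = 0.26783576; term = 0.26783576²·(1 − 0.18921258)·57100000/1312 = 2531.3162.
Small: Wₕ = 0.32600718; term = 0.32600718²·(1 − 0.24917062)·50200000/2103 = 1904.8468.
Medium: Wₕ = 0.40615706; term = 0.40615706²·(1 − 0.19315264)·92100000/2031 = 6035.7201.
Sum = 10471.883.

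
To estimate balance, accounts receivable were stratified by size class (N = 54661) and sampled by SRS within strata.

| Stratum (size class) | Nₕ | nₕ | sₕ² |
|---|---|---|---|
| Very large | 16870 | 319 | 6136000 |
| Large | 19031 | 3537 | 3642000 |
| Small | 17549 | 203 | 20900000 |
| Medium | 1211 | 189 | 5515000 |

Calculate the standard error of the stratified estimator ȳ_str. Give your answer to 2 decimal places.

111.36

Var(ȳ_str) = Σₕ Wₕ²(1 − fₕ)sₕ²/nₕ with Wₕ = Nₕ/N, N = 54661.
Very large: Wₕ = 0.30862955; term = 0.30862955²·(1 − 0.01890931)·6136000/319 = 1797.5412.
Large: Wₕ = 0.34816414; term = 0.34816414²·(1 − 0.18585466)·3642000/3537 = 101.619.
Small: Wₕ = 0.32105157; term = 0.32105157²·(1 − 0.01156761)·20900000/203 = 10489.308.
Medium: Wₕ = 0.02215474; term = 0.02215474²·(1 − 0.15606936)·5515000/189 = 12.087141.
Sum = 12400.555.
SE = √(12400.555) = 111.36.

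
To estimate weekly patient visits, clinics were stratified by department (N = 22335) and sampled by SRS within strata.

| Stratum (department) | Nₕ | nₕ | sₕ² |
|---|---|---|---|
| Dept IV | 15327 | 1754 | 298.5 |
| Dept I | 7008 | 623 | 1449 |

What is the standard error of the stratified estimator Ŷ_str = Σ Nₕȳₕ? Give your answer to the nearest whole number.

11810

Var(Ŷ_str) = Σₕ Nₕ²(1 − fₕ)sₕ²/nₕ.
Dept IV: 15327²·(1 − 1754/15327)·298.5/1754 = 3.5403627 × 10^7.
Dept I: 7008²·(1 − 623/7008)·1449/623 = 1.0407234 × 10^8.
Sum = 1.3947597 × 10^8.
SE = √(1.3947597 × 10^8) = 11810.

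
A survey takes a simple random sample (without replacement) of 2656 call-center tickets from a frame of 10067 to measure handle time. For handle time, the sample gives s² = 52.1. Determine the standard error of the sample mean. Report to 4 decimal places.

0.1202

Under SRS without replacement, Var(ȳ) = (1 − f)·s²/n with f = n/N = 2656/10067 = 0.26383232.
Var(ȳ) = (1 − 0.26383232)·52.1/2656 = 0.73616768·0.019615964 = 0.014440639.
SE(ȳ) = √(0.014440639) = 0.1202.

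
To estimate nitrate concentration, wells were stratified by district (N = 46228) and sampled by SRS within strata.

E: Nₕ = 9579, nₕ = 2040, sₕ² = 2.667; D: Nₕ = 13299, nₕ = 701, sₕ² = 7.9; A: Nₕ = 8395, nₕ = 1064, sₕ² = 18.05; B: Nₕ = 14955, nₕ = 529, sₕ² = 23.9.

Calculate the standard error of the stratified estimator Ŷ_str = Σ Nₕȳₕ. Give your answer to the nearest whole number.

3574

Var(Ŷ_str) = Σₕ Nₕ²(1 − fₕ)sₕ²/nₕ.
E: 9579²·(1 − 2040/9579)·2.667/2040 = 94411.906.
D: 13299²·(1 − 701/13299)·7.9/701 = 1.8881203 × 10^6.
A: 8395²·(1 − 1064/8395)·18.05/1064 = 1.0440457 × 10^6.
B: 14955²·(1 − 529/14955)·23.9/529 = 9.747081 × 10^6.
Sum = 1.2773659 × 10^7.
SE = √(1.2773659 × 10^7) = 3574.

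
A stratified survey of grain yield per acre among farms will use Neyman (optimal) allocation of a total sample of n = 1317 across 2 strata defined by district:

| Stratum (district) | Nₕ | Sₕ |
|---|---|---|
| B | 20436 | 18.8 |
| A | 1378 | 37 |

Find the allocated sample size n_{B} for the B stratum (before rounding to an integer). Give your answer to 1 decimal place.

Neyman allocation: nₕ = n·NₕSₕ / Σⱼ NⱼSⱼ.
Σ NⱼSⱼ = 20436·18.8 + 1378·37 = 435182.8.
n_{B} = 1317·20436·18.8 / 435182.8 = 1162.7.

1162.7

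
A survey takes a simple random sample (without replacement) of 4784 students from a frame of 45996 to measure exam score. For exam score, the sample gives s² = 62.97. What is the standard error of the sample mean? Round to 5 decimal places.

0.10860

Under SRS without replacement, Var(ȳ) = (1 − f)·s²/n with f = n/N = 4784/45996 = 0.10400904.
Var(ȳ) = (1 − 0.10400904)·62.97/4784 = 0.89599096·0.013162625 = 0.011793593.
SE(ȳ) = √(0.011793593) = 0.10860.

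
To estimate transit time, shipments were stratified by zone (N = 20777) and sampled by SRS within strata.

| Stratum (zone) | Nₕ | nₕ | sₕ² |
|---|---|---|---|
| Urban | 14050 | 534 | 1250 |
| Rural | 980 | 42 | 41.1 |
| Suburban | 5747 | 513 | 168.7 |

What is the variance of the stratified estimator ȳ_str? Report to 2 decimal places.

1.05

Var(ȳ_str) = Σₕ Wₕ²(1 − fₕ)sₕ²/nₕ with Wₕ = Nₕ/N, N = 20777.
Urban: Wₕ = 0.67622852; term = 0.67622852²·(1 − 0.03800712)·1250/534 = 1.02974.
Rural: Wₕ = 0.04716754; term = 0.04716754²·(1 − 0.04285714)·41.1/42 = 0.0020837987.
Suburban: Wₕ = 0.27660394; term = 0.27660394²·(1 − 0.08926396)·168.7/513 = 0.022914319.
Sum = 1.0547381.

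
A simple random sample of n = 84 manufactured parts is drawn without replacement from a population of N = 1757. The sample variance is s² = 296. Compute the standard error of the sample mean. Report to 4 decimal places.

1.8318

Under SRS without replacement, Var(ȳ) = (1 − f)·s²/n with f = n/N = 84/1757 = 0.04780876.
Var(ȳ) = (1 − 0.04780876)·296/84 = 0.95219124·3.5238095 = 3.3553405.
SE(ȳ) = √(3.3553405) = 1.8318.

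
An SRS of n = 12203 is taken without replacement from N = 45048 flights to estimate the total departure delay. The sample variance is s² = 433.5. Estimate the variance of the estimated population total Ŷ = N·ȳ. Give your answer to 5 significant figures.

5.2561 × 10^7

Var(Ŷ) = N²·Var(ȳ) = N²·(1 − n/N)·s²/n.
f = 12203/45048 = 0.27088883; Var(ȳ) = 0.72911117·433.5/12203 = 0.025900983.
Var(Ŷ) = 45048² · 0.025900983 = 5.2561442 × 10^7.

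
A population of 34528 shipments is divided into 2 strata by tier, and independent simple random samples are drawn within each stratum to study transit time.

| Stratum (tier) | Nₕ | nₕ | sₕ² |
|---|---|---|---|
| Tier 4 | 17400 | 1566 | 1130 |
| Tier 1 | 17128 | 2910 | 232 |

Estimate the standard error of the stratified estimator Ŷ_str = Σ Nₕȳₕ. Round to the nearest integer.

14772

Var(Ŷ_str) = Σₕ Nₕ²(1 − fₕ)sₕ²/nₕ.
Tier 4: 17400²·(1 − 1566/17400)·1130/1566 = 1.9880467 × 10^8.
Tier 1: 17128²·(1 − 2910/17128)·232/2910 = 1.9415124 × 10^7.
Sum = 2.1821979 × 10^8.
SE = √(2.1821979 × 10^8) = 14772.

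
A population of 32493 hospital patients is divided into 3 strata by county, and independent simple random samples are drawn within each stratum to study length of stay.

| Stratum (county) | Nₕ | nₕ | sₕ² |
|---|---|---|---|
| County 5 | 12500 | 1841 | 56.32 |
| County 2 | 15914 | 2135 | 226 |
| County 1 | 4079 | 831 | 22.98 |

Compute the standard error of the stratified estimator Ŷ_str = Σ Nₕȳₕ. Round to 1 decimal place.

Var(Ŷ_str) = Σₕ Nₕ²(1 − fₕ)sₕ²/nₕ.
County 5: 12500²·(1 − 1841/12500)·56.32/1841 = 4.0760109 × 10^6.
County 2: 15914²·(1 − 2135/15914)·226/2135 = 2.3211736 × 10^7.
County 1: 4079²·(1 − 831/4079)·22.98/831 = 366369.01.
Sum = 2.7654116 × 10^7.
SE = √(2.7654116 × 10^7) = 5258.7.

5258.7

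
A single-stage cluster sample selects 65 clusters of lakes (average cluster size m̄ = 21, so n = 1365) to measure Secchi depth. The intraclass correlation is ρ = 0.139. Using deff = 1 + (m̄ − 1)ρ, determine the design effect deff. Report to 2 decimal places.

deff = 1 + (21 − 1)·0.139 = 1 + 2.78 = 3.78.

3.78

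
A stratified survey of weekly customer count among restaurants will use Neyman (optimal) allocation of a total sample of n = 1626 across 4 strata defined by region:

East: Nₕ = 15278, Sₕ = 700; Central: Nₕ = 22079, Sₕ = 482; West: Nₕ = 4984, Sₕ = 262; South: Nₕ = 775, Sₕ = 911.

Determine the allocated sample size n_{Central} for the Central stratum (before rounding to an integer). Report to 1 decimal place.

741.1

Neyman allocation: nₕ = n·NₕSₕ / Σⱼ NⱼSⱼ.
Σ NⱼSⱼ = 15278·700 + 22079·482 + 4984·262 + 775·911 = 2.3348511 × 10^7.
n_{Central} = 1626·22079·482 / (2.3348511 × 10^7) = 741.1.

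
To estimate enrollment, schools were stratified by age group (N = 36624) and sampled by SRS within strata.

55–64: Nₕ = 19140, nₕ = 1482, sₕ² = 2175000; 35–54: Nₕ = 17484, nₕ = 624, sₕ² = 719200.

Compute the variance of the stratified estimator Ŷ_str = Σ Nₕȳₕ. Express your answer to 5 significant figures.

8.3577 × 10^11

Var(Ŷ_str) = Σₕ Nₕ²(1 − fₕ)sₕ²/nₕ.
55–64: 19140²·(1 − 1482/19140)·2175000/1482 = 4.9601465 × 10^11.
35–54: 17484²·(1 − 624/17484)·719200/624 = 3.3975312 × 10^11.
Sum = 8.3576777 × 10^11.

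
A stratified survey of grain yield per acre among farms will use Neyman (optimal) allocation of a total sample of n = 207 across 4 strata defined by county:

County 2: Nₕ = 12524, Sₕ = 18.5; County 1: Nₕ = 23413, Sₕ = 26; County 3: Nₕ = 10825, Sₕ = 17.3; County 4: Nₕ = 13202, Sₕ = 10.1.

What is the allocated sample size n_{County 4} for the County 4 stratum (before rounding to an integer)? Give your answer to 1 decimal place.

23.8

Neyman allocation: nₕ = n·NₕSₕ / Σⱼ NⱼSⱼ.
Σ NⱼSⱼ = 12524·18.5 + 23413·26 + 10825·17.3 + 13202·10.1 = 1.1610447 × 10^6.
n_{County 4} = 207·13202·10.1 / (1.1610447 × 10^6) = 23.8.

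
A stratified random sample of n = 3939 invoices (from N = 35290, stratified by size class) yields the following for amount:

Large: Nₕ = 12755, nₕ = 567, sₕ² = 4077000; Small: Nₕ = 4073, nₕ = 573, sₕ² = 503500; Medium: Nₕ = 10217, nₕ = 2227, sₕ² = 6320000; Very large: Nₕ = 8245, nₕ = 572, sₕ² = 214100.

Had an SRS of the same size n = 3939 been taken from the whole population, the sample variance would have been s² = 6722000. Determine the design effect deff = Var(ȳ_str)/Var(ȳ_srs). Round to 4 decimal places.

Var(ȳ_str) = Σ Wₕ²(1−fₕ)sₕ²/nₕ with Wₕ = Nₕ/35290:
  Large: (12755/35290)²·(1−567/12755)·4077000/567 = 897.56776
  Small: (4073/35290)²·(1−573/4073)·503500/573 = 10.058286
  Medium: (10217/35290)²·(1−2227/10217)·6320000/2227 = 186.02175
  Very large: (8245/35290)²·(1−572/8245)·214100/572 = 19.013986
  → Var(ȳ_str) = 1112.6618.
Var(ȳ_srs) = (1 − 3939/35290)·6722000/3939 = 1516.0456.
deff = 1112.6618 / 1516.0456 = 0.7339.

0.7339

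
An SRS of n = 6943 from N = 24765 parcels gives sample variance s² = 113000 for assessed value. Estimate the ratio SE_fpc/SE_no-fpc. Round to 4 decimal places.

f = n/N = 6943/24765 = 0.28035534.
SE_no-fpc = √(s²/n) = 4.0342763; SE_fpc = √((1−f)s²/n) = 3.4223521.
Ratio = √(1−f) = 0.84831873.

0.8483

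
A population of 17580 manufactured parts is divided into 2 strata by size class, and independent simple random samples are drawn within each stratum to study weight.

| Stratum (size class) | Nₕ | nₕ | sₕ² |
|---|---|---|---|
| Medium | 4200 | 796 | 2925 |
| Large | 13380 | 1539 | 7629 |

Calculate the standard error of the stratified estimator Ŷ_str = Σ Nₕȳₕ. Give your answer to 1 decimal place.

28946.6

Var(Ŷ_str) = Σₕ Nₕ²(1 − fₕ)sₕ²/nₕ.
Medium: 4200²·(1 − 796/4200)·2925/796 = 5.2535352 × 10^7.
Large: 13380²·(1 − 1539/13380)·7629/1539 = 7.8536852 × 10^8.
Sum = 8.3790387 × 10^8.
SE = √(8.3790387 × 10^8) = 28946.6.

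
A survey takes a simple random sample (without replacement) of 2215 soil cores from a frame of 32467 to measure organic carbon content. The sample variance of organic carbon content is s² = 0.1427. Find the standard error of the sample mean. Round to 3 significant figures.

0.00775

Under SRS without replacement, Var(ȳ) = (1 − f)·s²/n with f = n/N = 2215/32467 = 0.06822312.
Var(ȳ) = (1 − 0.06822312)·0.1427/2215 = 0.93177688·6.4424379 × 10^-5 = 6.0029147 × 10^-5.
SE(ȳ) = √(6.0029147 × 10^-5) = 0.00775.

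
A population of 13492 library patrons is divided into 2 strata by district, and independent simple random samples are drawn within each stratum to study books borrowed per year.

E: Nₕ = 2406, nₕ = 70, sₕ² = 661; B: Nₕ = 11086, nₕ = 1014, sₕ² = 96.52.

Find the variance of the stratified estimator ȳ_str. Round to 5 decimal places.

Var(ȳ_str) = Σₕ Wₕ²(1 − fₕ)sₕ²/nₕ with Wₕ = Nₕ/N, N = 13492.
E: Wₕ = 0.17832790; term = 0.17832790²·(1 − 0.02909393)·661/70 = 0.29155414.
B: Wₕ = 0.82167210; term = 0.82167210²·(1 − 0.09146671)·96.52/1014 = 0.058387151.
Sum = 0.34994129.

0.34994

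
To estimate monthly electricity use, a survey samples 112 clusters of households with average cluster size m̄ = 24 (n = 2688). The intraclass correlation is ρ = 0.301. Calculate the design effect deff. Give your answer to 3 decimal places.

deff = 1 + (24 − 1)·0.301 = 1 + 6.923 = 7.923.

7.923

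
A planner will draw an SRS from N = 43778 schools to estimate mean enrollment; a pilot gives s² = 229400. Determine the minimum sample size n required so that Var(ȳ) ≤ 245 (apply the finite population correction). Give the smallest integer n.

917

Without fpc, n₀ = s²/D = 229400/245 = 936.3265.
With fpc, (1 − n/N)·s²/n ≤ D requires n ≥ n₀/(1 + n₀/N) = 936.3265/(1 + 936.3265/43778) = 916.7196.
Rounding up, n = 917.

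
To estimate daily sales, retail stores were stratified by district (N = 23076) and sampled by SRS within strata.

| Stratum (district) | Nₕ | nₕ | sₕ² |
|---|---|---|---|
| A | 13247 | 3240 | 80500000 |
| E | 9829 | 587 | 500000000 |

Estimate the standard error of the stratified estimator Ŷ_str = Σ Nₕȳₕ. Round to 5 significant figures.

8.9816 × 10^6

Var(Ŷ_str) = Σₕ Nₕ²(1 − fₕ)sₕ²/nₕ.
A: 13247²·(1 − 3240/13247)·80500000/3240 = 3.293611 × 10^12.
E: 9829²·(1 − 587/9829)·500000000/587 = 7.7376165 × 10^13.
Sum = 8.0669776 × 10^13.
SE = √(8.0669776 × 10^13) = 8.9816 × 10^6.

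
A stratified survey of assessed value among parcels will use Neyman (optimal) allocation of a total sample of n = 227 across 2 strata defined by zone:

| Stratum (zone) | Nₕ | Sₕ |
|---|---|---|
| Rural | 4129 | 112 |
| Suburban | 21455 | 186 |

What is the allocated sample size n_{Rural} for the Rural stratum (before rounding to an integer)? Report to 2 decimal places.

23.57

Neyman allocation: nₕ = n·NₕSₕ / Σⱼ NⱼSⱼ.
Σ NⱼSⱼ = 4129·112 + 21455·186 = 4.453078 × 10^6.
n_{Rural} = 227·4129·112 / (4.453078 × 10^6) = 23.57.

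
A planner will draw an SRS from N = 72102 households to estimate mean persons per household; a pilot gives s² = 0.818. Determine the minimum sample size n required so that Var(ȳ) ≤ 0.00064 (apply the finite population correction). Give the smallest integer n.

Without fpc, n₀ = s²/D = 0.818/0.00064 = 1278.1250.
With fpc, (1 − n/N)·s²/n ≤ D requires n ≥ n₀/(1 + n₀/N) = 1278.1250/(1 + 1278.1250/72102) = 1255.8628.
Rounding up, n = 1256.

1256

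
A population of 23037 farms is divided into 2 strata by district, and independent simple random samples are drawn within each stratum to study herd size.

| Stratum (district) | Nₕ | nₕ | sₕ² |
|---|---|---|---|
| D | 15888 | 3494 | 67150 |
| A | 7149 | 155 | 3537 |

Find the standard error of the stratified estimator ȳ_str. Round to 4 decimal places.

Var(ȳ_str) = Σₕ Wₕ²(1 − fₕ)sₕ²/nₕ with Wₕ = Nₕ/N, N = 23037.
D: Wₕ = 0.68967313; term = 0.68967313²·(1 − 0.21991440)·67150/3494 = 7.1310256.
A: Wₕ = 0.31032687; term = 0.31032687²·(1 − 0.02168135)·3537/155 = 2.1499207.
Sum = 9.2809463.
SE = √(9.2809463) = 3.0465.

3.0465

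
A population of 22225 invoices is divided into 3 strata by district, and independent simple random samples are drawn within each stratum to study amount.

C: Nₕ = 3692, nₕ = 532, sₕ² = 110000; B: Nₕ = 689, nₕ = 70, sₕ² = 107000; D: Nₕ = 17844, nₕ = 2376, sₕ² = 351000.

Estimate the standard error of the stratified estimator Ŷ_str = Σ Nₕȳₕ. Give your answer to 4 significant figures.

Var(Ŷ_str) = Σₕ Nₕ²(1 − fₕ)sₕ²/nₕ.
C: 3692²·(1 − 532/3692)·110000/532 = 2.4122917 × 10^9.
B: 689²·(1 − 70/689)·107000/70 = 6.5192196 × 10^8.
D: 17844²·(1 − 2376/17844)·351000/2376 = 4.0774351 × 10^10.
Sum = 4.3838565 × 10^10.
SE = √(4.3838565 × 10^10) = 209400.

209400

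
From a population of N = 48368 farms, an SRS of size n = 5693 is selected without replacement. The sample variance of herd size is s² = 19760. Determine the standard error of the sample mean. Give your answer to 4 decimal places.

1.7500

Under SRS without replacement, Var(ȳ) = (1 − f)·s²/n with f = n/N = 5693/48368 = 0.11770179.
Var(ȳ) = (1 − 0.11770179)·19760/5693 = 0.88229821·3.4709292 = 3.0623946.
SE(ȳ) = √(3.0623946) = 1.7500.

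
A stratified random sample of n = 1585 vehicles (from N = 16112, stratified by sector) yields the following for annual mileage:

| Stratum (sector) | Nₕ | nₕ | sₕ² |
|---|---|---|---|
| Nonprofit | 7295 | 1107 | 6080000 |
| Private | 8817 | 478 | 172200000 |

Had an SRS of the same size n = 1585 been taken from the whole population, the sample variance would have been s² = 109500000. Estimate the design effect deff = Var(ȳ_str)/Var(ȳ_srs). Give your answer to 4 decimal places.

1.6534

Var(ȳ_str) = Σ Wₕ²(1−fₕ)sₕ²/nₕ with Wₕ = Nₕ/16112:
  Nonprofit: (7295/16112)²·(1−1107/7295)·6080000/1107 = 955.06439
  Private: (8817/16112)²·(1−478/8817)·172200000/478 = 102033.12
  → Var(ȳ_str) = 102988.18.
Var(ȳ_srs) = (1 − 1585/16112)·109500000/1585 = 62288.997.
deff = 102988.18 / 62288.997 = 1.6534.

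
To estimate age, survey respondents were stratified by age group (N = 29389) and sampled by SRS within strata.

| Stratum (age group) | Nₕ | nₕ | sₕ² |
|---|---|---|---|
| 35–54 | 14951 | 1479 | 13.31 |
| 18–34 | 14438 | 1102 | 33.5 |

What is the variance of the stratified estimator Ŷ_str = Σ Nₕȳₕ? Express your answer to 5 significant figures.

Var(Ŷ_str) = Σₕ Nₕ²(1 − fₕ)sₕ²/nₕ.
35–54: 14951²·(1 − 1479/14951)·13.31/1479 = 1.8126427 × 10^6.
18–34: 14438²·(1 − 1102/14438)·33.5/1102 = 5.8532333 × 10^6.
Sum = 7.665876 × 10^6.

7.6659 × 10^6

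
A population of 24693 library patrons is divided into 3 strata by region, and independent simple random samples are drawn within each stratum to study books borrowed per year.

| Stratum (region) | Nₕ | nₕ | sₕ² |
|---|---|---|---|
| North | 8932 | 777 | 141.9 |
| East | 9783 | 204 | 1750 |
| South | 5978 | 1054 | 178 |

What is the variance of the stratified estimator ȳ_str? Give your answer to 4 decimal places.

1.3484

Var(ȳ_str) = Σₕ Wₕ²(1 − fₕ)sₕ²/nₕ with Wₕ = Nₕ/N, N = 24693.
North: Wₕ = 0.36172195; term = 0.36172195²·(1 − 0.08699060)·141.9/777 = 0.021816564.
East: Wₕ = 0.39618515; term = 0.39618515²·(1 − 0.02085250)·1750/204 = 1.3184158.
South: Wₕ = 0.24209290; term = 0.24209290²·(1 − 0.17631315)·178/1054 = 0.0081527783.
Sum = 1.3483851.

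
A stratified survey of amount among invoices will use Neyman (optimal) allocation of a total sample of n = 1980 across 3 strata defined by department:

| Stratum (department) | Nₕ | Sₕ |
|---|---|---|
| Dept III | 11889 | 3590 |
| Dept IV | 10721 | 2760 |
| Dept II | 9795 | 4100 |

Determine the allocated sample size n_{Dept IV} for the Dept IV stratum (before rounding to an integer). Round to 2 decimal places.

521.10

Neyman allocation: nₕ = n·NₕSₕ / Σⱼ NⱼSⱼ.
Σ NⱼSⱼ = 11889·3590 + 10721·2760 + 9795·4100 = 1.1243097 × 10^8.
n_{Dept IV} = 1980·10721·2760 / (1.1243097 × 10^8) = 521.10.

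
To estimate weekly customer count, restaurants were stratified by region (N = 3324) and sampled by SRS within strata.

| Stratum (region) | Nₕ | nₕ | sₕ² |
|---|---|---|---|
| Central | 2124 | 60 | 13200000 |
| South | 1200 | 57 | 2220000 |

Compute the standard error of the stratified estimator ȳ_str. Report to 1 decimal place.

303.5

Var(ȳ_str) = Σₕ Wₕ²(1 − fₕ)sₕ²/nₕ with Wₕ = Nₕ/N, N = 3324.
Central: Wₕ = 0.63898917; term = 0.63898917²·(1 − 0.02824859)·13200000/60 = 87290.073.
South: Wₕ = 0.36101083; term = 0.36101083²·(1 − 0.04750000)·2220000/57 = 4834.8562.
Sum = 92124.929.
SE = √(92124.929) = 303.5.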